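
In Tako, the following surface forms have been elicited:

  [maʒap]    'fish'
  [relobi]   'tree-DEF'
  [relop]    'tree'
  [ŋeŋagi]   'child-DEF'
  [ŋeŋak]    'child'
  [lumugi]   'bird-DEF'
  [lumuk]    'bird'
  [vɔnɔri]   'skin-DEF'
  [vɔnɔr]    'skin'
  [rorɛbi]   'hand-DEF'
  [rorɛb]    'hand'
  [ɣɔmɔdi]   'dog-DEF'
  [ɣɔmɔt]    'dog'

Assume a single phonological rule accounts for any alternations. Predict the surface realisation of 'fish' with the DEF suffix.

In [relobi] and [relop] the final segment of 'tree' alternates: [b] ~ [p].
But 'hand' keeps [b] in both environments ([rorɛbi], [rorɛb]), so there is no rule changing /b/ to [p] in isolation.
The alternation reflects intervocalic voicing: voiceless stops become voiced between vowels. /p/ is underlying.
From [maʒap] the stem 'fish' is /maʒap/; between vowels this yields [maʒabi].

[maʒabi]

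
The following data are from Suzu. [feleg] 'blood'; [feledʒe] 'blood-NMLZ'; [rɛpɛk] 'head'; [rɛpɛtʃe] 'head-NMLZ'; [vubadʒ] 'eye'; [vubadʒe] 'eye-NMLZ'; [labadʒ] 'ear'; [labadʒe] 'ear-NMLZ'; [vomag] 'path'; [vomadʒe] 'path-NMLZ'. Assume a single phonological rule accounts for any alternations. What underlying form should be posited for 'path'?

/vomag/

The root 'path' surfaces as [vomag] and [vomadʒe], with a stem-final [g] ~ [dʒ] alternation.
The stem 'ear' ([labadʒ], [labadʒe]) shows [dʒ] unchanged in both environments, so [dʒ] cannot be basic with [g] derived in isolation.
Therefore /g/ is basic and [dʒ] is derived by palatalization before a front vowel (/k/ and /g/ become palato-alveolar [tʃ] and [dʒ] before a front vowel).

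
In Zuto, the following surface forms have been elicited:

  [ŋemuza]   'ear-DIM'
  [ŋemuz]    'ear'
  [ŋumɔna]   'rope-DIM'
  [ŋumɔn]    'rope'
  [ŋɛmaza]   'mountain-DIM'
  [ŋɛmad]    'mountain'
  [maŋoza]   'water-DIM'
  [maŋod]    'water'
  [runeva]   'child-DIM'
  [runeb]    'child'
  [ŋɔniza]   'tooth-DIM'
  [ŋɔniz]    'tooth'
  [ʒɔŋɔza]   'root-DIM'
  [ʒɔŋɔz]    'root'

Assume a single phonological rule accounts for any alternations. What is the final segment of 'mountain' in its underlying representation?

'mountain' shows [z] ~ [d] at the end of the stem ([ŋɛmaza] vs [ŋɛmad]).
Compare 'tooth', with invariant [z] in [ŋɔniza] and [ŋɔniz]: an analysis with underlying /z/ and a rule producing [d] in isolation would wrongly predict alternation here too.
The underlying segment must be /d/; voiced stops become fricatives between vowels, yielding [z] there.

/d/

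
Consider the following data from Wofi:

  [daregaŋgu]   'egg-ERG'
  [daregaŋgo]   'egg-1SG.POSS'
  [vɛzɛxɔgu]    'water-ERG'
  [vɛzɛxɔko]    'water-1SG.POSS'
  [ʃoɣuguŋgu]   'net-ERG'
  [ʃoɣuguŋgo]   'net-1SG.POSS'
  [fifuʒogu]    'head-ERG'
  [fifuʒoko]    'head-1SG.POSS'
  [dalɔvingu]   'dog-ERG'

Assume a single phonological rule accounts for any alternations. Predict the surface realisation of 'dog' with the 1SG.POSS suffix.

The 1SG.POSS suffix surfaces as [-go] and [-ko], depending on the final segment of the stem.
The ERG suffix, which begins with [g], is invariant after every stem; so [g] is not altered by any rule here.
The 1SG.POSS suffix is therefore /-ko/ underlyingly, with post-nasal voicing: voiceless stops become voiced after a nasal.
After 'dog', which ends in a nasal, the suffix surfaces as [-go], giving [dalɔvingo].

[dalɔvingo]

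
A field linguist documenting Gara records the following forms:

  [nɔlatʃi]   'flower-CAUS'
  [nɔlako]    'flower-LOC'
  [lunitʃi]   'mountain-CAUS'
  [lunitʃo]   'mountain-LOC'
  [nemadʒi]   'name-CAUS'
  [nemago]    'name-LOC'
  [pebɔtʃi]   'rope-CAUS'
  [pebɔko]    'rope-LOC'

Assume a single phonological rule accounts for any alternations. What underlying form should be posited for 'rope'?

In [pebɔtʃi] and [pebɔko] the final segment of 'rope' alternates: [tʃ] ~ [k].
Compare 'mountain', with invariant [tʃ] in [lunitʃi] and [lunitʃo]: an analysis with underlying /tʃ/ and a rule producing [k] before the LOC suffix would wrongly predict alternation here too.
So /k/ is underlying, and a rule of palatalization before a front vowel — /k/ and /g/ become palato-alveolar [tʃ] and [dʒ] before a front vowel — gives [tʃ].

/pebɔk/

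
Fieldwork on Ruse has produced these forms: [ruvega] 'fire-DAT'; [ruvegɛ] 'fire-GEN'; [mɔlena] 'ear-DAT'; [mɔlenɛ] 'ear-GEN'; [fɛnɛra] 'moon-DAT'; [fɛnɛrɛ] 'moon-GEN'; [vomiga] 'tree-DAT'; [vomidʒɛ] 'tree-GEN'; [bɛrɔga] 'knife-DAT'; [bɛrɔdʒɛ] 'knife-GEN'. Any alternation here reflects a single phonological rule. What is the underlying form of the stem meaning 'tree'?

The stem for 'tree' ends in [g] in [vomiga] but [dʒ] in [vomidʒɛ].
Compare 'fire', with invariant [g] in [ruvega] and [ruvegɛ]: an analysis with underlying /g/ and a rule producing [dʒ] before the GEN suffix would wrongly predict alternation here too.
So /dʒ/ is underlying, and a rule of depalatalization — palato-alveolar /dʒ/ becomes [g] when no front vowel follows — gives [g].
Hence 'tree' is /vomidʒ/ underlyingly.

/vomidʒ/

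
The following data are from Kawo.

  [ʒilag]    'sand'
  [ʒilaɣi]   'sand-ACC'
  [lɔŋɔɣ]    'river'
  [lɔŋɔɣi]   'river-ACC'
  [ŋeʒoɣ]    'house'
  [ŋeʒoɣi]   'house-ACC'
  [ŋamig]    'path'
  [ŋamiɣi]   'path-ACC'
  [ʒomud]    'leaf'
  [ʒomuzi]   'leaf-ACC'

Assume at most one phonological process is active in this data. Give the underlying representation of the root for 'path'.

/ŋamig/

In [ŋamig] and [ŋamiɣi] the final segment of 'path' alternates: [g] ~ [ɣ].
But 'house' keeps [ɣ] in both environments ([ŋeʒoɣ], [ŋeʒoɣi]), so there is no rule changing /ɣ/ to [g] in isolation.
The underlying segment must be /g/; voiced stops become fricatives between vowels, yielding [ɣ] there.
The underlying form of 'path' is therefore /ŋamig/.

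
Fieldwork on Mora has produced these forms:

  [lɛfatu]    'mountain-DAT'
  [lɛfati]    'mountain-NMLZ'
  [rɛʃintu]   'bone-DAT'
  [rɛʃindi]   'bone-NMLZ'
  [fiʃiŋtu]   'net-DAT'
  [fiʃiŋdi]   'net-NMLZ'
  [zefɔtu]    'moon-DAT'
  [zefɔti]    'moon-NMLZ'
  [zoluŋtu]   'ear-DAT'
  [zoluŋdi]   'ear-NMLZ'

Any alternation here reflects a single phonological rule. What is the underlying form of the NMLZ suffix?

/-di/

The NMLZ morpheme has two allomorphs, [-di] and [-ti].
The DAT suffix, which begins with [t], is invariant after every stem; so [t] is not altered by any rule here.
So the underlying form is /-di/, and voiced stops become voiceless after a vowel.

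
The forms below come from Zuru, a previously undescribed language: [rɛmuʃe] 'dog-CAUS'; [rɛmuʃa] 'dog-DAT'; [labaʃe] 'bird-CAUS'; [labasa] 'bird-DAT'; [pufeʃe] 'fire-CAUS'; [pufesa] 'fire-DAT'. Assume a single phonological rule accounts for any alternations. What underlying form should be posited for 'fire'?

/pufes/

'fire' shows [ʃ] ~ [s] at the end of the stem ([pufeʃe] vs [pufesa]).
If /ʃ/ were underlying and a rule turned it into [s] before the DAT suffix, 'dog' would also alternate; but it has [ʃ] in both [rɛmuʃe] and [rɛmuʃa].
So /s/ is underlying, and a rule of palatalization before a front vowel — /s/ becomes palato-alveolar [ʃ] before a front vowel — gives [ʃ].
So 'fire' = /pufes/.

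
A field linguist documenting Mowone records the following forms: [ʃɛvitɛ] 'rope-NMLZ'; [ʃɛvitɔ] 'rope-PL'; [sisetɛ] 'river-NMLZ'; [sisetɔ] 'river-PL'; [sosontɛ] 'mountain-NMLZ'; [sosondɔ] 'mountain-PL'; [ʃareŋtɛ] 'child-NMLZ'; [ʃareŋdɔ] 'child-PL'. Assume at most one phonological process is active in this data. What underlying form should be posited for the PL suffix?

The PL morpheme has two allomorphs, [-dɔ] and [-tɔ].
By contrast the NMLZ suffix keeps its initial [t] throughout — that segment must be underlying.
The PL suffix is therefore /-dɔ/ underlyingly, with post-vocalic devoicing: voiced stops become voiceless after a vowel.

/-dɔ/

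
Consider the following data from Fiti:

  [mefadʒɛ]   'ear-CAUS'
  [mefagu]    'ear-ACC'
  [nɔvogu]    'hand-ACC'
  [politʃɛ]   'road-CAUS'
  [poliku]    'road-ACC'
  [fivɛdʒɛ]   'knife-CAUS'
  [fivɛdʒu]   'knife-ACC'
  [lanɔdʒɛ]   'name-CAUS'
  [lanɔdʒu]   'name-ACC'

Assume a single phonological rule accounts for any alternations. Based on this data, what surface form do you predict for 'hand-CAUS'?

[nɔvodʒɛ]

In [mefadʒɛ] and [mefagu] the final segment of 'ear' alternates: [dʒ] ~ [g].
The stem 'knife' ([fivɛdʒɛ], [fivɛdʒu]) shows [dʒ] unchanged in both environments, so [dʒ] cannot be basic with [g] derived before the ACC suffix.
So /g/ is underlying, and a rule of palatalization before a front vowel — /k/ and /g/ become palato-alveolar [tʃ] and [dʒ] before a front vowel — gives [dʒ].
The one attested form of 'hand', [nɔvogu], shows underlying /nɔvog/. Applying the same rule before a front vowel gives [nɔvodʒɛ].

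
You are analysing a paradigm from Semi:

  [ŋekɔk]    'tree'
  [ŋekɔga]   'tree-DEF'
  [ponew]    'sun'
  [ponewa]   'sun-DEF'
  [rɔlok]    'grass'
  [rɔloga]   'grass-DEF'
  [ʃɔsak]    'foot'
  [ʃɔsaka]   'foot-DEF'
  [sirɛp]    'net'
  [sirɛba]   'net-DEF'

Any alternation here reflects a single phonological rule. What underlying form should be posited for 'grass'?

'grass' shows [k] ~ [g] at the end of the stem ([rɔlok] vs [rɔloga]).
Compare 'foot', with invariant [k] in [ʃɔsak] and [ʃɔsaka]: an analysis with underlying /k/ and a rule producing [g] before the DEF suffix would wrongly predict alternation here too.
The alternation reflects word-final obstruent devoicing: voiced obstruents become voiceless word-finally. /g/ is underlying.
So 'grass' = /rɔlog/.

/rɔlog/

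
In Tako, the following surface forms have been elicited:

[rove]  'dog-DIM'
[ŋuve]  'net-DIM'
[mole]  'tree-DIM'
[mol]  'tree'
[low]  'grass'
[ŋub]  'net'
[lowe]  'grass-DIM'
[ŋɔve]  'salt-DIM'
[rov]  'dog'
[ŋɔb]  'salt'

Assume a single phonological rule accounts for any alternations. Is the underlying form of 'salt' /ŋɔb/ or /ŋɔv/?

/ŋɔb/

The root 'salt' surfaces as [ŋɔb] and [ŋɔve], with a stem-final [b] ~ [v] alternation.
The stem 'dog' ([rov], [rove]) shows [v] unchanged in both environments, so [v] cannot be basic with [b] derived in isolation.
The alternation reflects intervocalic spirantization: voiced stops become fricatives between vowels. /b/ is underlying.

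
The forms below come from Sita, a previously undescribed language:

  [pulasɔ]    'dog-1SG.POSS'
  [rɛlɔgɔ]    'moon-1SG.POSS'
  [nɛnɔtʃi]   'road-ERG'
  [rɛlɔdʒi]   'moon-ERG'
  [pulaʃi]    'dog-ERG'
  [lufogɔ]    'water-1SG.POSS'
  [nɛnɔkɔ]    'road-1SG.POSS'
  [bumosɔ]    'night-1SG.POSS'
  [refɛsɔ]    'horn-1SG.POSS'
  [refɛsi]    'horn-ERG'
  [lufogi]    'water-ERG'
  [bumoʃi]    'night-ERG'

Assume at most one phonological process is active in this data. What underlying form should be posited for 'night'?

/bumoʃ/

The root 'night' surfaces as [bumoʃi] and [bumosɔ], with a stem-final [ʃ] ~ [s] alternation.
If /s/ were underlying and a rule turned it into [ʃ] before the ERG suffix, 'horn' would also alternate; but it has [s] in both [refɛsi] and [refɛsɔ].
So /ʃ/ is underlying, and a rule of depalatalization — palato-alveolar /tʃ/, /dʒ/ and /ʃ/ become [k], [g] and [s] when no front vowel follows — gives [s].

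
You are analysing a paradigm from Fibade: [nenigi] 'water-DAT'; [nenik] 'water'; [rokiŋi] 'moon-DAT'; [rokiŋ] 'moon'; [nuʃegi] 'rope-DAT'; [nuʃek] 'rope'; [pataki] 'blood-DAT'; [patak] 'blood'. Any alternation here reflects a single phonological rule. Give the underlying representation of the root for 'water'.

The root 'water' surfaces as [nenigi] and [nenik], with a stem-final [g] ~ [k] alternation.
But 'blood' keeps [k] in both environments ([pataki], [patak]), so there is no rule changing /k/ to [g] before the DAT suffix.
Therefore /g/ is basic and [k] is derived by word-final obstruent devoicing (voiced obstruents become voiceless word-finally).
The underlying form of 'water' is therefore /nenig/.

/nenig/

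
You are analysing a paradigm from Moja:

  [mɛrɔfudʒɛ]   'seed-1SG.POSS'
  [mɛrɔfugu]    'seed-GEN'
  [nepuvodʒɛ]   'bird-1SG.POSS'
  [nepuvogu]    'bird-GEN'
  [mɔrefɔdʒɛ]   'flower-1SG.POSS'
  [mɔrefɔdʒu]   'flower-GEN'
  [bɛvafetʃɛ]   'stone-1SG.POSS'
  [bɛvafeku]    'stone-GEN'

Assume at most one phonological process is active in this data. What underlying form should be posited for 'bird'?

/nepuvog/

In [nepuvodʒɛ] and [nepuvogu] the final segment of 'bird' alternates: [dʒ] ~ [g].
The stem 'flower' ([mɔrefɔdʒɛ], [mɔrefɔdʒu]) shows [dʒ] unchanged in both environments, so [dʒ] cannot be basic with [g] derived before the GEN suffix.
Therefore /g/ is basic and [dʒ] is derived by palatalization before a front vowel (/k/ and /g/ become palato-alveolar [tʃ] and [dʒ] before a front vowel).
The underlying form of 'bird' is therefore /nepuvog/.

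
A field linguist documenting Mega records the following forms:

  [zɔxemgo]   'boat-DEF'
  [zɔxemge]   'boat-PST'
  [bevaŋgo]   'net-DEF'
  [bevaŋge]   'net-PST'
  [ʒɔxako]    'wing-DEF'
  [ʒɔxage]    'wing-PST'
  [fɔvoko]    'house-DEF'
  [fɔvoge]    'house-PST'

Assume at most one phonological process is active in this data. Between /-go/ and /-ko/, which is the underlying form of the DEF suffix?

/-ko/

The DEF suffix surfaces as [-go] and [-ko], depending on the final segment of the stem.
The PST suffix, which begins with [g], is invariant after every stem; so [g] is not altered by any rule here.
So the underlying form is /-ko/, and voiceless stops become voiced after a nasal.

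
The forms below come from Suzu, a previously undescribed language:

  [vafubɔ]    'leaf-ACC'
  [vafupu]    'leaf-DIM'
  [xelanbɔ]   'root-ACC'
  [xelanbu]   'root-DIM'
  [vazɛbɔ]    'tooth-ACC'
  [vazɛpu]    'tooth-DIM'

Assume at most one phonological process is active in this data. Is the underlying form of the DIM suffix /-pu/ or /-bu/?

/-pu/

The DIM suffix surfaces as [-bu] and [-pu], depending on the final segment of the stem.
By contrast the ACC suffix keeps its initial [b] throughout — that segment must be underlying.
So the underlying form is /-pu/, and voiceless stops become voiced after a nasal.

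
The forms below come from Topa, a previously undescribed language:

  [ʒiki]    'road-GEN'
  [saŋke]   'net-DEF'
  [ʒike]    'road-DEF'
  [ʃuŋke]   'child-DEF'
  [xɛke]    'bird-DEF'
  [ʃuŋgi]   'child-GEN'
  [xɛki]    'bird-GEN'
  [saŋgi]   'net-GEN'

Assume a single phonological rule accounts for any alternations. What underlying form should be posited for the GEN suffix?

The GEN suffix surfaces as [-gi] and [-ki], depending on the final segment of the stem.
By contrast the DEF suffix keeps its initial [k] throughout — that segment must be underlying.
The GEN suffix is therefore /-gi/ underlyingly, with post-vocalic devoicing: voiced stops become voiceless after a vowel.

/-gi/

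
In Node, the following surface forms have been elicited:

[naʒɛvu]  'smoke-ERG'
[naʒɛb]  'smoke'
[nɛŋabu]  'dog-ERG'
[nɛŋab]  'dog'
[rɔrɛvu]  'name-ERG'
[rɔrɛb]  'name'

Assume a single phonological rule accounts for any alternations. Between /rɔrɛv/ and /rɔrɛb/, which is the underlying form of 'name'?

/rɔrɛv/

The root 'name' surfaces as [rɔrɛvu] and [rɔrɛb], with a stem-final [v] ~ [b] alternation.
Compare 'dog', with invariant [b] in [nɛŋabu] and [nɛŋab]: an analysis with underlying /b/ and a rule producing [v] before the ERG suffix would wrongly predict alternation here too.
The alternation reflects word-final hardening: voiced fricatives become stops word-finally. /v/ is underlying.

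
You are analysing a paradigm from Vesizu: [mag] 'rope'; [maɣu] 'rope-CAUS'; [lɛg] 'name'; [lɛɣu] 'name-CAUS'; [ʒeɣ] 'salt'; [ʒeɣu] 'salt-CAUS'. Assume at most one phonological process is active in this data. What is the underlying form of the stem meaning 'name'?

/lɛg/

The stem for 'name' ends in [g] in [lɛg] but [ɣ] in [lɛɣu].
The stem 'salt' ([ʒeɣ], [ʒeɣu]) shows [ɣ] unchanged in both environments, so [ɣ] cannot be basic with [g] derived in isolation.
The alternation reflects intervocalic spirantization: voiced stops become fricatives between vowels. /g/ is underlying.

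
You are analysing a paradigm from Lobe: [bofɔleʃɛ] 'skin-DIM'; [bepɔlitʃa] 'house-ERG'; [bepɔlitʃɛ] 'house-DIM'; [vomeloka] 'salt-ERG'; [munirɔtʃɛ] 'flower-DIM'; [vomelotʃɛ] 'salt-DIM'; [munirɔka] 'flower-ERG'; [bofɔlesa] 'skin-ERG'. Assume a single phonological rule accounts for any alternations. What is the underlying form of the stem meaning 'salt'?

/vomelok/

'salt' shows [k] ~ [tʃ] at the end of the stem ([vomeloka] vs [vomelotʃɛ]).
Compare 'house', with invariant [tʃ] in [bepɔlitʃa] and [bepɔlitʃɛ]: an analysis with underlying /tʃ/ and a rule producing [k] before the ERG suffix would wrongly predict alternation here too.
The underlying segment must be /k/; /k/ and /s/ become palato-alveolar [tʃ] and [ʃ] before a front vowel, yielding [tʃ] there.
So 'salt' = /vomelok/.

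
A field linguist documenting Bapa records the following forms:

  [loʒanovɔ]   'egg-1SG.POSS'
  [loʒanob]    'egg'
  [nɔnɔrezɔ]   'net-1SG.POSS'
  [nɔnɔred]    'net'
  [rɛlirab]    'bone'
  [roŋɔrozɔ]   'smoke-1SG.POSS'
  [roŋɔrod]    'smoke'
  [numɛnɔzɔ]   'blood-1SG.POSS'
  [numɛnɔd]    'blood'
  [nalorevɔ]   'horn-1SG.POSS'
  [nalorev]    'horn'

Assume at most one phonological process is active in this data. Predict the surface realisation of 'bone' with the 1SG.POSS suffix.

In [loʒanovɔ] and [loʒanob] the final segment of 'egg' alternates: [v] ~ [b].
If /v/ were underlying and a rule turned it into [b] in isolation, 'horn' would also alternate; but it has [v] in both [nalorevɔ] and [nalorev].
The alternation reflects intervocalic spirantization: voiced stops become fricatives between vowels. /b/ is underlying.
From [rɛlirab] the stem 'bone' is /rɛlirab/; between vowels this yields [rɛliravɔ].

[rɛliravɔ]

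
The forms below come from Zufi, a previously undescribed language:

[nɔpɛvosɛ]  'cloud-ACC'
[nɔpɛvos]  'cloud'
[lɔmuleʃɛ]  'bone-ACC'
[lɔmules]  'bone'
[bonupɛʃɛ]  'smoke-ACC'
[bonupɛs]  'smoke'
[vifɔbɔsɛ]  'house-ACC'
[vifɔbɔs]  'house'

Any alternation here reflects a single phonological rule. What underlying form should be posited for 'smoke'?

The stem for 'smoke' ends in [ʃ] in [bonupɛʃɛ] but [s] in [bonupɛs].
The stem 'cloud' ([nɔpɛvosɛ], [nɔpɛvos]) shows [s] unchanged in both environments, so [s] cannot be basic with [ʃ] derived before the ACC suffix.
The alternation reflects depalatalization: palato-alveolar /ʃ/ becomes [s] when no front vowel follows. /ʃ/ is underlying.

/bonupɛʃ/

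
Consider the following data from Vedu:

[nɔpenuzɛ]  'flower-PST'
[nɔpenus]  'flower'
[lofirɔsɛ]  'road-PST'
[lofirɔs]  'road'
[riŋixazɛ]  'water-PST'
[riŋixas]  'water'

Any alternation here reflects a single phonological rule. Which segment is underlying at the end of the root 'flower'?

/z/

The root 'flower' surfaces as [nɔpenuzɛ] and [nɔpenus], with a stem-final [z] ~ [s] alternation.
But 'road' keeps [s] in both environments ([lofirɔsɛ], [lofirɔs]), so there is no rule changing /s/ to [z] before the PST suffix.
The underlying segment must be /z/; voiced obstruents become voiceless word-finally, yielding [s] there.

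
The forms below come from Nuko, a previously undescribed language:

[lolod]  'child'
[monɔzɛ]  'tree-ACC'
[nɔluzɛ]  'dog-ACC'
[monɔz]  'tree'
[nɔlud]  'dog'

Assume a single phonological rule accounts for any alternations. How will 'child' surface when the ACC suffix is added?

'dog' shows [z] ~ [d] at the end of the stem ([nɔluzɛ] vs [nɔlud]).
But 'tree' keeps [z] in both environments ([monɔzɛ], [monɔz]), so there is no rule changing /z/ to [d] in isolation.
The alternation reflects intervocalic spirantization: voiced stops become fricatives between vowels. /d/ is underlying.
The one attested form of 'child', [lolod], shows underlying /lolod/. Applying the same rule between vowels gives [lolozɛ].

[lolozɛ]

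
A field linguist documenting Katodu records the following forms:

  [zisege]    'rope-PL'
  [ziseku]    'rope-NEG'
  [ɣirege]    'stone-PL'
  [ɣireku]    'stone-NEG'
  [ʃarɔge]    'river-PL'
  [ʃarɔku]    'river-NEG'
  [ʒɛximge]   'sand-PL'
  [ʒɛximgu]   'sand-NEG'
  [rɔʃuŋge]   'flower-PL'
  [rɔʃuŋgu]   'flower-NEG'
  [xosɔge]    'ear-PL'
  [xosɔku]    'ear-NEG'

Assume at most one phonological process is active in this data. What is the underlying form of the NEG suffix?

The NEG morpheme has two allomorphs, [-gu] and [-ku].
By contrast the PL suffix keeps its initial [g] throughout — that segment must be underlying.
So the underlying form is /-ku/, and voiceless stops become voiced after a nasal.

/-ku/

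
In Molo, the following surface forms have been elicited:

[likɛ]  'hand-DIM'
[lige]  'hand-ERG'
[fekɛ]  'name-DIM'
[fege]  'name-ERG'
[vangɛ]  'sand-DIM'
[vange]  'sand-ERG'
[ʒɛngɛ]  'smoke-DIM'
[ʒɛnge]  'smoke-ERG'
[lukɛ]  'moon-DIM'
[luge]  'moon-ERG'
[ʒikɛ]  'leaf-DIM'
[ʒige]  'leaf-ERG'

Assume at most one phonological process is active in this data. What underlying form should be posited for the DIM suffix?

The DIM suffix surfaces as [-gɛ] and [-kɛ], depending on the final segment of the stem.
By contrast the ERG suffix keeps its initial [g] throughout — that segment must be underlying.
So the underlying form is /-kɛ/, and voiceless stops become voiced after a nasal.

/-kɛ/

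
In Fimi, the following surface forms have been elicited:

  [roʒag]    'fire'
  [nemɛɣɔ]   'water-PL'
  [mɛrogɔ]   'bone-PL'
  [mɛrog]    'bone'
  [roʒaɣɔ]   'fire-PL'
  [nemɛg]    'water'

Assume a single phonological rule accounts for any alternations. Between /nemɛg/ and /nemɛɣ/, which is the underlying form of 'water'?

/nemɛɣ/

'water' shows [g] ~ [ɣ] at the end of the stem ([nemɛg] vs [nemɛɣɔ]).
The stem 'bone' ([mɛrog], [mɛrogɔ]) shows [g] unchanged in both environments, so [g] cannot be basic with [ɣ] derived before the PL suffix.
The underlying segment must be /ɣ/; voiced fricatives become stops word-finally, yielding [g] there.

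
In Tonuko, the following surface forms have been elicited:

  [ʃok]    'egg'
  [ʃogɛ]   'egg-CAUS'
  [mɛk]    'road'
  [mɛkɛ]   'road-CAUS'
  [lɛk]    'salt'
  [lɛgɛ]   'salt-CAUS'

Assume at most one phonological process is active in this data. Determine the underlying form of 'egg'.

The stem for 'egg' ends in [k] in [ʃok] but [g] in [ʃogɛ].
But 'road' keeps [k] in both environments ([mɛk], [mɛkɛ]), so there is no rule changing /k/ to [g] before the CAUS suffix.
So /g/ is underlying, and a rule of word-final obstruent devoicing — voiced obstruents become voiceless word-finally — gives [k].

/ʃog/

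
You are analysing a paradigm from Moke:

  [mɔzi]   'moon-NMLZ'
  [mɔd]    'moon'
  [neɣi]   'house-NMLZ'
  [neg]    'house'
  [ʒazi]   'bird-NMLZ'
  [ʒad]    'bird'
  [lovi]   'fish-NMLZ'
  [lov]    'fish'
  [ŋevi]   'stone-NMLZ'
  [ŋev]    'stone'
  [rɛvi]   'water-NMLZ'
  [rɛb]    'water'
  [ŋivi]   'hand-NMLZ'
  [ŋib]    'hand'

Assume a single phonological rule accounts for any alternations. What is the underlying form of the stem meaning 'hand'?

/ŋib/

The stem for 'hand' ends in [v] in [ŋivi] but [b] in [ŋib].
The stem 'fish' ([lovi], [lov]) shows [v] unchanged in both environments, so [v] cannot be basic with [b] derived in isolation.
The alternation reflects intervocalic spirantization: voiced stops become fricatives between vowels. /b/ is underlying.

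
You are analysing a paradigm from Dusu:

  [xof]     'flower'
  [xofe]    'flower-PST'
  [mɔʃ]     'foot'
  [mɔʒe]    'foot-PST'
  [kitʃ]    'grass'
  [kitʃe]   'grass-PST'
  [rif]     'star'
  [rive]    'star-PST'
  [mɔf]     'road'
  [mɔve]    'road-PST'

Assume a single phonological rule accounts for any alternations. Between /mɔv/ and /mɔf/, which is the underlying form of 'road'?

In [mɔf] and [mɔve] the final segment of 'road' alternates: [f] ~ [v].
But 'flower' keeps [f] in both environments ([xof], [xofe]), so there is no rule changing /f/ to [v] before the PST suffix.
The underlying segment must be /v/; voiced obstruents become voiceless word-finally, yielding [f] there.

/mɔv/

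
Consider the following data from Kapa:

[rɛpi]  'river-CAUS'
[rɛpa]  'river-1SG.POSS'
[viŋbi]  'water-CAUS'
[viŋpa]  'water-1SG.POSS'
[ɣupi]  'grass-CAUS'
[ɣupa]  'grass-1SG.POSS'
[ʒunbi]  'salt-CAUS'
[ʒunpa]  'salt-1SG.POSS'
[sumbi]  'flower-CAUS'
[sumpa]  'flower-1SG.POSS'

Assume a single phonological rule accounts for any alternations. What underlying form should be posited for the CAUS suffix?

/-bi/

The CAUS suffix surfaces as [-bi] and [-pi], depending on the final segment of the stem.
The 1SG.POSS suffix, which begins with [p], is invariant after every stem; so [p] is not altered by any rule here.
The CAUS suffix is therefore /-bi/ underlyingly, with post-vocalic devoicing: voiced stops become voiceless after a vowel.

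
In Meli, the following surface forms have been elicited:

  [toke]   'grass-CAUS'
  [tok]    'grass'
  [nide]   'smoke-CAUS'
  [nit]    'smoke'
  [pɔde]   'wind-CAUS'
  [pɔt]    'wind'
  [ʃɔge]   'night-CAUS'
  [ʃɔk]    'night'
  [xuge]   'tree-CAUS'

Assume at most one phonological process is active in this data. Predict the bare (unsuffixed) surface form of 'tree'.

The stem for 'night' ends in [g] in [ʃɔge] but [k] in [ʃɔk].
If /k/ were underlying and a rule turned it into [g] before the CAUS suffix, 'grass' would also alternate; but it has [k] in both [toke] and [tok].
The alternation reflects word-final obstruent devoicing: voiced obstruents become voiceless word-finally. /g/ is underlying.
From [xuge] the stem 'tree' is /xug/; word-finally this yields [xuk].

[xuk]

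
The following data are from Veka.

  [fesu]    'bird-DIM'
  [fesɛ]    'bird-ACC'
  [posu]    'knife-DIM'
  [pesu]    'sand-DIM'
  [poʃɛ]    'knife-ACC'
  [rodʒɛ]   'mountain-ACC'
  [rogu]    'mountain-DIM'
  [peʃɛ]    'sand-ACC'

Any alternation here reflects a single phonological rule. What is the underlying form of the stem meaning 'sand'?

/peʃ/

'sand' shows [s] ~ [ʃ] at the end of the stem ([pesu] vs [peʃɛ]).
If /s/ were underlying and a rule turned it into [ʃ] before the ACC suffix, 'bird' would also alternate; but it has [s] in both [fesu] and [fesɛ].
The underlying segment must be /ʃ/; palato-alveolar /dʒ/ and /ʃ/ become [g] and [s] when no front vowel follows, yielding [s] there.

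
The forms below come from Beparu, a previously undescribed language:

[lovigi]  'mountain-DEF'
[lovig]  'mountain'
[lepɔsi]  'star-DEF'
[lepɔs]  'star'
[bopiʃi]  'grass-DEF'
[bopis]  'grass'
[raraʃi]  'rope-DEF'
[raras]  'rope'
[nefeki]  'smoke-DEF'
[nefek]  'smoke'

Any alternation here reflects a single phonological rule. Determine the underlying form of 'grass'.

/bopiʃ/

'grass' shows [ʃ] ~ [s] at the end of the stem ([bopiʃi] vs [bopis]).
If /s/ were underlying and a rule turned it into [ʃ] before the DEF suffix, 'star' would also alternate; but it has [s] in both [lepɔsi] and [lepɔs].
The alternation reflects depalatalization: palato-alveolar /ʃ/ becomes [s] when no front vowel follows. /ʃ/ is underlying.
So 'grass' = /bopiʃ/.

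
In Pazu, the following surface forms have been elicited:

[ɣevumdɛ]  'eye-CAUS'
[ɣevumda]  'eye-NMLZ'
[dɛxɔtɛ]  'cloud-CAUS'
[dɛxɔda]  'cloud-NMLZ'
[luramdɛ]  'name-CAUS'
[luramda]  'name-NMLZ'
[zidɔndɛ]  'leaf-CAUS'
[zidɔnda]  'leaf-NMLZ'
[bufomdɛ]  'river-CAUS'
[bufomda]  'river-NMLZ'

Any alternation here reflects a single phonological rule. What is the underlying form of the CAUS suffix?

The CAUS suffix surfaces as [-dɛ] and [-tɛ], depending on the final segment of the stem.
The NMLZ suffix, which begins with [d], is invariant after every stem; so [d] is not altered by any rule here.
So the underlying form is /-tɛ/, and voiceless stops become voiced after a nasal.

/-tɛ/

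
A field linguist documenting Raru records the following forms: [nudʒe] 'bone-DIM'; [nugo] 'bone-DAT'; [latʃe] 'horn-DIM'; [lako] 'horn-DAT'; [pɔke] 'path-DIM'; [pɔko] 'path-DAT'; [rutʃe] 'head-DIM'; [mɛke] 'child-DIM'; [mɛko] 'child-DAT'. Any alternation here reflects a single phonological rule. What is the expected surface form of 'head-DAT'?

The root 'horn' surfaces as [latʃe] and [lako], with a stem-final [tʃ] ~ [k] alternation.
But 'child' keeps [k] in both environments ([mɛke], [mɛko]), so there is no rule changing /k/ to [tʃ] before the DIM suffix.
Therefore /tʃ/ is basic and [k] is derived by depalatalization (palato-alveolar /tʃ/ and /dʒ/ become [k] and [g] when no front vowel follows).
From [rutʃe] the stem 'head' is /rutʃ/; when no front vowel follows this yields [ruko].

[ruko]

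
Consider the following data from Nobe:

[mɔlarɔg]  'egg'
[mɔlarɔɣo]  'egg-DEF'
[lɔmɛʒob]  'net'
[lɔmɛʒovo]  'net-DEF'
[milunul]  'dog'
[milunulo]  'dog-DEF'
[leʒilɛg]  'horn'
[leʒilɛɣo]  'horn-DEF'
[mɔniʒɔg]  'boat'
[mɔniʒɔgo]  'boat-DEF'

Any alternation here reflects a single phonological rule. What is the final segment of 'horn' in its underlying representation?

'horn' shows [g] ~ [ɣ] at the end of the stem ([leʒilɛg] vs [leʒilɛɣo]).
Compare 'boat', with invariant [g] in [mɔniʒɔg] and [mɔniʒɔgo]: an analysis with underlying /g/ and a rule producing [ɣ] before the DEF suffix would wrongly predict alternation here too.
The underlying segment must be /ɣ/; voiced fricatives become stops word-finally, yielding [g] there.

/ɣ/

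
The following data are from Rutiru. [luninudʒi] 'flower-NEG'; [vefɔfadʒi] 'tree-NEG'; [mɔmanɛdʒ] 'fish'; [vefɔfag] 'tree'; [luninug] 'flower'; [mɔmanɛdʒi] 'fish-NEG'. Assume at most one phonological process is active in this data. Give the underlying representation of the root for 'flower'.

The stem for 'flower' ends in [dʒ] in [luninudʒi] but [g] in [luninug].
The stem 'fish' ([mɔmanɛdʒi], [mɔmanɛdʒ]) shows [dʒ] unchanged in both environments, so [dʒ] cannot be basic with [g] derived in isolation.
Therefore /g/ is basic and [dʒ] is derived by palatalization before a front vowel (/g/ becomes palato-alveolar [dʒ] before a front vowel).
Hence 'flower' is /luninug/ underlyingly.

/luninug/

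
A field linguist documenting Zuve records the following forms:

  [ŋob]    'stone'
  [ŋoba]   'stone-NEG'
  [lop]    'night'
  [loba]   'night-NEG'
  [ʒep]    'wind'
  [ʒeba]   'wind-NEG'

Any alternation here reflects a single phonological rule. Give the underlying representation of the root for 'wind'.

In [ʒep] and [ʒeba] the final segment of 'wind' alternates: [p] ~ [b].
But 'stone' keeps [b] in both environments ([ŋob], [ŋoba]), so there is no rule changing /b/ to [p] in isolation.
The alternation reflects intervocalic voicing: voiceless stops become voiced between vowels. /p/ is underlying.
Hence 'wind' is /ʒep/ underlyingly.

/ʒep/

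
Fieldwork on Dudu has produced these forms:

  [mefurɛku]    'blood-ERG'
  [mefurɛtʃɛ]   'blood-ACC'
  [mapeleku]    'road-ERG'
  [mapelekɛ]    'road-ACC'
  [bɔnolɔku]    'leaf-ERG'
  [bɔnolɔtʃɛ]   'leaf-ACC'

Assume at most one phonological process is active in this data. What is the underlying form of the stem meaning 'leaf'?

The root 'leaf' surfaces as [bɔnolɔku] and [bɔnolɔtʃɛ], with a stem-final [k] ~ [tʃ] alternation.
But 'road' keeps [k] in both environments ([mapeleku], [mapelekɛ]), so there is no rule changing /k/ to [tʃ] before the ACC suffix.
Therefore /tʃ/ is basic and [k] is derived by depalatalization (palato-alveolar /tʃ/ becomes [k] when no front vowel follows).

/bɔnolɔtʃ/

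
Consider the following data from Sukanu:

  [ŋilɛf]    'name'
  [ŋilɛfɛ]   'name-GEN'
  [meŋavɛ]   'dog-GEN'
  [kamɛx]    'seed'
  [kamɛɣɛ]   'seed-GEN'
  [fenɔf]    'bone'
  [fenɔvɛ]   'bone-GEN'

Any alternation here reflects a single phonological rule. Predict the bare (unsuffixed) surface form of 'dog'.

The root 'bone' surfaces as [fenɔf] and [fenɔvɛ], with a stem-final [f] ~ [v] alternation.
If /f/ were underlying and a rule turned it into [v] before the GEN suffix, 'name' would also alternate; but it has [f] in both [ŋilɛf] and [ŋilɛfɛ].
The underlying segment must be /v/; voiced obstruents become voiceless word-finally, yielding [f] there.
From [meŋavɛ] the stem 'dog' is /meŋav/; word-finally this yields [meŋaf].

[meŋaf]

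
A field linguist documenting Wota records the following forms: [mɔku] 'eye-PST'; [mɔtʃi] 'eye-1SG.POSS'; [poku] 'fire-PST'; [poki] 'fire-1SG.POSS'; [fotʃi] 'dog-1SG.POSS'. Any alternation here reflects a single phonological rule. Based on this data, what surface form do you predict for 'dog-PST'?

[foku]

The stem for 'eye' ends in [k] in [mɔku] but [tʃ] in [mɔtʃi].
If /k/ were underlying and a rule turned it into [tʃ] before the 1SG.POSS suffix, 'fire' would also alternate; but it has [k] in both [poku] and [poki].
Therefore /tʃ/ is basic and [k] is derived by depalatalization (palato-alveolar /tʃ/ becomes [k] when no front vowel follows).
The one attested form of 'dog', [fotʃi], shows underlying /fotʃ/. Applying the same rule when no front vowel follows gives [foku].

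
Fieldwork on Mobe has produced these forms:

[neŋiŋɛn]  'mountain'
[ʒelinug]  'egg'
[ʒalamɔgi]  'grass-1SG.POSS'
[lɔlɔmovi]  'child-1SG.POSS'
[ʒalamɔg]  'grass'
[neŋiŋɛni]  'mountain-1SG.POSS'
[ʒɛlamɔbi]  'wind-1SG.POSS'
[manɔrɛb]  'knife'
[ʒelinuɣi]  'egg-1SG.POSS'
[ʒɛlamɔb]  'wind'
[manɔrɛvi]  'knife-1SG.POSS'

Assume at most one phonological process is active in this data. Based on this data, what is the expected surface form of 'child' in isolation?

'knife' shows [b] ~ [v] at the end of the stem ([manɔrɛb] vs [manɔrɛvi]).
Compare 'wind', with invariant [b] in [ʒɛlamɔb] and [ʒɛlamɔbi]: an analysis with underlying /b/ and a rule producing [v] before the 1SG.POSS suffix would wrongly predict alternation here too.
So /v/ is underlying, and a rule of word-final hardening — voiced fricatives become stops word-finally — gives [b].
The one attested form of 'child', [lɔlɔmovi], shows underlying /lɔlɔmov/. Applying the same rule word-finally gives [lɔlɔmob].

[lɔlɔmob]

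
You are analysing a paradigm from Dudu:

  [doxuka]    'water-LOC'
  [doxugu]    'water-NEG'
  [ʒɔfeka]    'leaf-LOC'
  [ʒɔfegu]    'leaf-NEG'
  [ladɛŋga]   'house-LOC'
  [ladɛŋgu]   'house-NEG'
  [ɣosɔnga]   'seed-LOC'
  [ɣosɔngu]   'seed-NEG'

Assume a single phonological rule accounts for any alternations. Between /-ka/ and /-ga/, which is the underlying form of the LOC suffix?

/-ka/

The LOC morpheme has two allomorphs, [-ga] and [-ka].
By contrast the NEG suffix keeps its initial [g] throughout — that segment must be underlying.
So the underlying form is /-ka/, and voiceless stops become voiced after a nasal.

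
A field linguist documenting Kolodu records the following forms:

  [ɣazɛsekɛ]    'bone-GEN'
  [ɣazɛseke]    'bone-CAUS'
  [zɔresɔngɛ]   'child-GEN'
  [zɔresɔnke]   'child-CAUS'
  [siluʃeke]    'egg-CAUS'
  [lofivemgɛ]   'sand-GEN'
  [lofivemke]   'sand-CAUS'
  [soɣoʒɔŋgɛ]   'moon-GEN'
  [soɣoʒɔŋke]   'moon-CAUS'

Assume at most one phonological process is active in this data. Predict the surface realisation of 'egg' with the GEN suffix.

The GEN suffix surfaces as [-gɛ] and [-kɛ], depending on the final segment of the stem.
The CAUS suffix, which begins with [k], is invariant after every stem; so [k] is not altered by any rule here.
So the underlying form is /-gɛ/, and voiced stops become voiceless after a vowel.
After 'egg', which ends in a vowel, the suffix surfaces as [-kɛ], giving [siluʃekɛ].

[siluʃekɛ]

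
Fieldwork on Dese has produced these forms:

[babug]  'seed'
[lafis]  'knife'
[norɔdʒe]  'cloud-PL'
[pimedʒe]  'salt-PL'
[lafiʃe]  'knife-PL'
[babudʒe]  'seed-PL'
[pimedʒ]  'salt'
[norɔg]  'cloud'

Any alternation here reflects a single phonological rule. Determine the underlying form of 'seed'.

/babug/

In [babug] and [babudʒe] the final segment of 'seed' alternates: [g] ~ [dʒ].
But 'salt' keeps [dʒ] in both environments ([pimedʒ], [pimedʒe]), so there is no rule changing /dʒ/ to [g] in isolation.
The alternation reflects palatalization before a front vowel: /g/ and /s/ become palato-alveolar [dʒ] and [ʃ] before a front vowel. /g/ is underlying.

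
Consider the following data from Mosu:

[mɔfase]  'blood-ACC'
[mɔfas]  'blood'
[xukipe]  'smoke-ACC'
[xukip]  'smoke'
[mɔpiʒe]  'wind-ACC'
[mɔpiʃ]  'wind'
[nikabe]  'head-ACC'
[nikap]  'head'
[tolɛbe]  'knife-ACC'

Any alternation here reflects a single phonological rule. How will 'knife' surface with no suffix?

[tolɛp]

'head' shows [b] ~ [p] at the end of the stem ([nikabe] vs [nikap]).
But 'smoke' keeps [p] in both environments ([xukipe], [xukip]), so there is no rule changing /p/ to [b] before the ACC suffix.
The alternation reflects word-final obstruent devoicing: voiced obstruents become voiceless word-finally. /b/ is underlying.
From [tolɛbe] the stem 'knife' is /tolɛb/; word-finally this yields [tolɛp].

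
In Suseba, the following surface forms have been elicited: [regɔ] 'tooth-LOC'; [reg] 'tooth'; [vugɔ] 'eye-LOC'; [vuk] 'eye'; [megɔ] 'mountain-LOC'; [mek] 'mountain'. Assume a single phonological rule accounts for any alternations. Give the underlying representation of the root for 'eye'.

/vuk/

The stem for 'eye' ends in [g] in [vugɔ] but [k] in [vuk].
But 'tooth' keeps [g] in both environments ([regɔ], [reg]), so there is no rule changing /g/ to [k] in isolation.
So /k/ is underlying, and a rule of intervocalic voicing — voiceless stops become voiced between vowels — gives [g].
The underlying form of 'eye' is therefore /vuk/.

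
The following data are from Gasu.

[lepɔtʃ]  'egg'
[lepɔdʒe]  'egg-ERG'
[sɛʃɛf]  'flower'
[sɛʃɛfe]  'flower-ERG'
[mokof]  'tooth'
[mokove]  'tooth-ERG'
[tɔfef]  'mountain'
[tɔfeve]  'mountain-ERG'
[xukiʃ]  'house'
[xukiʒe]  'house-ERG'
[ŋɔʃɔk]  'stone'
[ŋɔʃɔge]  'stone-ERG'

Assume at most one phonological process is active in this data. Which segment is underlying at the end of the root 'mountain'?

In [tɔfef] and [tɔfeve] the final segment of 'mountain' alternates: [f] ~ [v].
The stem 'flower' ([sɛʃɛf], [sɛʃɛfe]) shows [f] unchanged in both environments, so [f] cannot be basic with [v] derived before the ERG suffix.
Therefore /v/ is basic and [f] is derived by word-final obstruent devoicing (voiced obstruents become voiceless word-finally).

/v/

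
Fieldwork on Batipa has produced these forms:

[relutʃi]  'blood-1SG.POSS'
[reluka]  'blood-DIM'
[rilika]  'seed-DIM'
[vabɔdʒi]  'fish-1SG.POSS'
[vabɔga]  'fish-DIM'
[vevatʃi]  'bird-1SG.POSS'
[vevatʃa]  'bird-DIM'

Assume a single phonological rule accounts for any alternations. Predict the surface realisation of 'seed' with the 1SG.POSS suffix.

In [relutʃi] and [reluka] the final segment of 'blood' alternates: [tʃ] ~ [k].
The stem 'bird' ([vevatʃi], [vevatʃa]) shows [tʃ] unchanged in both environments, so [tʃ] cannot be basic with [k] derived before the DIM suffix.
The underlying segment must be /k/; /k/ and /g/ become palato-alveolar [tʃ] and [dʒ] before a front vowel, yielding [tʃ] there.
From [rilika] the stem 'seed' is /rilik/; before a front vowel this yields [rilitʃi].

[rilitʃi]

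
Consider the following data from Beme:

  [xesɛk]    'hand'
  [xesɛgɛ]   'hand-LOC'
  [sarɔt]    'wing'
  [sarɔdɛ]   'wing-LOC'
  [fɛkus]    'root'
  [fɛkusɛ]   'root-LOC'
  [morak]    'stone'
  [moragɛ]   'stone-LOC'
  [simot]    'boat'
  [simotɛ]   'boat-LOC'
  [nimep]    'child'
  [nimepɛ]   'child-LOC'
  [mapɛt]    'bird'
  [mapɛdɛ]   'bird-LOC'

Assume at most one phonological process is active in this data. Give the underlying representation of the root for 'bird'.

/mapɛd/

In [mapɛt] and [mapɛdɛ] the final segment of 'bird' alternates: [t] ~ [d].
But 'boat' keeps [t] in both environments ([simot], [simotɛ]), so there is no rule changing /t/ to [d] before the LOC suffix.
The alternation reflects word-final obstruent devoicing: voiced obstruents become voiceless word-finally. /d/ is underlying.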